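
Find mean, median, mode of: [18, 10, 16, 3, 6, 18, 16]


Sorted: [3, 6, 10, 16, 16, 18, 18]
Mean = 87/7
Median = 16
Freq: {18: 2, 10: 1, 16: 2, 3: 1, 6: 1}
Mode: [16, 18]

Mean=87/7, Median=16, Mode=[16, 18]


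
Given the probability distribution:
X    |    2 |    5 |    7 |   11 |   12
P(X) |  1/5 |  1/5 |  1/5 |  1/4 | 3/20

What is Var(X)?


E[X] = 147/20
E[X²] = 1349/20
Var(X) = E[X²] - (E[X])² = 1349/20 - 21609/400 = 5371/400

Var(X) = 5371/400 ≈ 13.4275


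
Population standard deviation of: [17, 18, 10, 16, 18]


Mean = 79/5
  (17-79/5)²=36/25
  (18-79/5)²=121/25
  (10-79/5)²=841/25
  (16-79/5)²=1/25
  (18-79/5)²=121/25
Σ(x-μ)² = 224/5
σ² = (224/5)/5 = 224/25

σ = √(224/25) ≈ 2.9933


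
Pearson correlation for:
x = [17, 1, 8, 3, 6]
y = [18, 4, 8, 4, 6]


n=5, Σx=35, Σy=40, Σxy=422, Σx²=399, Σy²=456
r = (5×422 - 35×40)/√((5×399 - 35²)(5×456 - 40²))
= 710/√(770×680) = 710/√523600 ≈ 710/723.6021 ≈ 0.9812

r ≈ 0.9812


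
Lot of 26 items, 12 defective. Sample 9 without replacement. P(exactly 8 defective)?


Hypergeometric: C(12,8)×C(14,1)/C(26,9)
= 495×14/3124550 = 63/28405

P(X=8) = 63/28405 ≈ 0.22%


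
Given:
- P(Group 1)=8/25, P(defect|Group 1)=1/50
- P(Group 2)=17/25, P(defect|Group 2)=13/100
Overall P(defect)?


P(B) = Σ P(B|Aᵢ)×P(Aᵢ)
  1/50×8/25 = 4/625
  13/100×17/25 = 221/2500
Sum = 237/2500

P(defect) = 237/2500 ≈ 9.48%


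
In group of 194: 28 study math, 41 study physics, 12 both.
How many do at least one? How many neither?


|A∪B| = 28+41-12 = 57
Neither = 194-57 = 137

At least one: 57; Neither: 137


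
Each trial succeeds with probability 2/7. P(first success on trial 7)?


Geometric: P(X=7) = (1-p)^(k-1)×p = (5/7)^6×2/7 = 31250/823543

P(X=7) = 31250/823543 ≈ 3.79%


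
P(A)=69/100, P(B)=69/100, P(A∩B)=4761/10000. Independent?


P(A)×P(B) = 4761/10000
P(A∩B) = 4761/10000
Equal ✓ → Independent

Yes, independent


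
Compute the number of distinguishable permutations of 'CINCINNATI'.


Letters: 10, freq: {'C': 2, 'I': 3, 'N': 3, 'A': 1, 'T': 1}
10!/(2!×3!×3!×1!×1!) = 3628800/72 = 50400

50400


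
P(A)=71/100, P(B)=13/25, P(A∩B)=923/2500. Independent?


P(A)×P(B) = 923/2500
P(A∩B) = 923/2500
Equal ✓ → Independent

Yes, independent


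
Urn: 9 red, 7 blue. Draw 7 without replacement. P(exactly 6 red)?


Hypergeometric: C(9,6)×C(7,1)/C(16,7)
= 84×7/11440 = 147/2860

P(X=6) = 147/2860 ≈ 5.14%


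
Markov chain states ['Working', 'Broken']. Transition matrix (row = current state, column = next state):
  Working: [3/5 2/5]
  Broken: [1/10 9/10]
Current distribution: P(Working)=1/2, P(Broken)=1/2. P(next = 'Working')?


P(next=Working) = Σᵢ P(now=i)×P(i→Working)
= 1/2×3/5 + 1/2×1/10
= 3/10 + 1/20 = 7/20

P = 7/20 ≈ 0.3500


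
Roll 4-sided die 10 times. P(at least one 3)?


P(no 3)^10 = (3/4)^10 = 59049/1048576
P(≥1) = 1 - 59049/1048576 = 989527/1048576

P = 989527/1048576 ≈ 94.37%


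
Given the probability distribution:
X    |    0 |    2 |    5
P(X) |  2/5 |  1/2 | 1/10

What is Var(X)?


E[X] = 3/2
E[X²] = 9/2
Var(X) = E[X²] - (E[X])² = 9/2 - 9/4 = 9/4

Var(X) = 9/4 ≈ 2.2500


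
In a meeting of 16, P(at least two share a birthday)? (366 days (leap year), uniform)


P(all different) = Π(366-i)/366 for i=0..15
= 0.717059
P(match) = 1 - 0.717059 = 0.282941

P ≈ 0.2829 ≈ 28.29%


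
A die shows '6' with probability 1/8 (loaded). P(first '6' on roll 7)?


Geometric: P(X=7) = (1-p)^(k-1)×p = (7/8)^6×1/8 = 117649/2097152

P(X=7) = 117649/2097152 ≈ 5.61%


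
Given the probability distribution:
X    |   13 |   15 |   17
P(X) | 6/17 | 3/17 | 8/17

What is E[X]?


E[X] = Σ x·P(X=x)
= (13)×(6/17) + (15)×(3/17) + (17)×(8/17)
= 259/17

E[X] = 259/17


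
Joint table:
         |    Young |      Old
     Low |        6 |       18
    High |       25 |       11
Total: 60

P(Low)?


P(Low) = (6+18)/60 = 24/60 = 2/5

P(Low) = 2/5 ≈ 40.00%


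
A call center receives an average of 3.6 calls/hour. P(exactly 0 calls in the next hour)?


Poisson(λ=3.6): P(X=0) = e^(-λ)×λ^k/k!
= e^(-3.6) × 3.6^0 / 0!
≈ 0.02732372245 × 1 / 1 ≈ 0.027324

P(X=0) ≈ 0.027324 ≈ 2.73%


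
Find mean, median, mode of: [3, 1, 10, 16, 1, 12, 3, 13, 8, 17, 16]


Sorted: [1, 1, 3, 3, 8, 10, 12, 13, 16, 16, 17]
Mean = 100/11
Median = 10
Freq: {3: 2, 1: 2, 10: 1, 16: 2, 12: 1, 13: 1, 8: 1, 17: 1}
Mode: [1, 3, 16]

Mean=100/11, Median=10, Mode=[1, 3, 16]


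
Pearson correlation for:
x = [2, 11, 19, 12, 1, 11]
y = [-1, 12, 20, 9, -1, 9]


n=6, Σx=56, Σy=48, Σxy=716, Σx²=752, Σy²=708
r = (6×716 - 56×48)/√((6×752 - 56²)(6×708 - 48²))
= 1608/√(1376×1944) = 1608/√2674944 ≈ 1608/1635.5256 ≈ 0.9832

r ≈ 0.9832


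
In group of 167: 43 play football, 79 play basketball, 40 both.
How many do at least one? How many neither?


|A∪B| = 43+79-40 = 82
Neither = 167-82 = 85

At least one: 82; Neither: 85


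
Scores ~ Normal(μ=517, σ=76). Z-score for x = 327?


z = (x - μ)/σ = (327 - 517)/76 = -2.5

z = -2.5


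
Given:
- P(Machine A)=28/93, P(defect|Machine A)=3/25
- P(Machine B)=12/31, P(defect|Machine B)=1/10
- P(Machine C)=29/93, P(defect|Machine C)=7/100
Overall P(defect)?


P(B) = Σ P(B|Aᵢ)×P(Aᵢ)
  3/25×28/93 = 28/775
  1/10×12/31 = 6/155
  7/100×29/93 = 203/9300
Sum = 29/300

P(defect) = 29/300 ≈ 9.67%


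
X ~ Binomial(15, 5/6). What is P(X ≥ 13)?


P(X ≥ 13) = Σ P(X=i) for i=13..15
P(X=13) = 42724609375/156728328192
P(X=14) = 30517578125/156728328192
P(X=15) = 30517578125/470184984576
Sum = 250244140625/470184984576

P(X ≥ 13) = 250244140625/470184984576 ≈ 53.22%


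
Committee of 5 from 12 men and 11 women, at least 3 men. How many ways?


Count by #men:
  3M,2W: C(12,3)×C(11,2)=12100
  4M,1W: C(12,4)×C(11,1)=5445
  5M,0W: C(12,5)×C(11,0)=792
Total = 18337

18337


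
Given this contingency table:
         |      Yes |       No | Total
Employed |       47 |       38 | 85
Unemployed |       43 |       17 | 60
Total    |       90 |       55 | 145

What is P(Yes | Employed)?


P(Yes | Employed) = 47/(47+38) = 47/85

P(Yes|Employed) = 47/85 ≈ 55.29%


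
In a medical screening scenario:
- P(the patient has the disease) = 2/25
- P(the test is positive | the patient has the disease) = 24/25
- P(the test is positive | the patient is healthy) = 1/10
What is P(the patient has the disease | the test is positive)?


Using Bayes' theorem:
P(A|B) = P(B|A)·P(A) / P(B)

P(the test is positive) = 24/25 × 2/25 + 1/10 × 23/25
= 48/625 + 23/250 = 211/1250

P(the patient has the disease|the test is positive) = (48/625) / (211/1250) = 96/211

P(the patient has the disease|the test is positive) = 96/211 ≈ 45.50%


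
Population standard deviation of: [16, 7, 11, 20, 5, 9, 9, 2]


Mean = 79/8
  (16-79/8)²=2401/64
  (7-79/8)²=529/64
  (11-79/8)²=81/64
  (20-79/8)²=6561/64
  (5-79/8)²=1521/64
  (9-79/8)²=49/64
  (9-79/8)²=49/64
  (2-79/8)²=3969/64
Σ(x-μ)² = 1895/8
σ² = (1895/8)/8 = 1895/64

σ = √(1895/64) ≈ 5.4414


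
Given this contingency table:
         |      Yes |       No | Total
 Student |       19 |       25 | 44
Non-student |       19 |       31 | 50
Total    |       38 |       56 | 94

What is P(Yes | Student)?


P(Yes | Student) = 19/(19+25) = 19/44

P(Yes|Student) = 19/44 ≈ 43.18%


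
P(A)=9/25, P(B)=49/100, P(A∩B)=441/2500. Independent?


P(A)×P(B) = 441/2500
P(A∩B) = 441/2500
Equal ✓ → Independent

Yes, independent


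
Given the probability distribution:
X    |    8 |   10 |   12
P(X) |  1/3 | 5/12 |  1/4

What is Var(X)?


E[X] = 59/6
E[X²] = 99
Var(X) = E[X²] - (E[X])² = 99 - 3481/36 = 83/36

Var(X) = 83/36 ≈ 2.3056


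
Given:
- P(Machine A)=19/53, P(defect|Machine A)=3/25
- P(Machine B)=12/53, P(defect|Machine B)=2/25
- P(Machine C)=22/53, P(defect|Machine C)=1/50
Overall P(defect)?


P(B) = Σ P(B|Aᵢ)×P(Aᵢ)
  3/25×19/53 = 57/1325
  2/25×12/53 = 24/1325
  1/50×22/53 = 11/1325
Sum = 92/1325

P(defect) = 92/1325 ≈ 6.94%


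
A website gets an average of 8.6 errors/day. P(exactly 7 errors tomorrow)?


Poisson(λ=8.6): P(X=7) = e^(-λ)×λ^k/k!
= e^(-8.6) × 8.6^7 / 7!
≈ 0.0001841057937 × 3479278.22217 / 5040 ≈ 0.127094

P(X=7) ≈ 0.127094 ≈ 12.71%


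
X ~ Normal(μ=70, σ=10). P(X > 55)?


z = (55-70)/10 = -1.5
P(X > 55) = 1 - P(Z ≤ -1.5) = 1 - 0.0668 = 0.9332

P(X > 55) ≈ 0.9332


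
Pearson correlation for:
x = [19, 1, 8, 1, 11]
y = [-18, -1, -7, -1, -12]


n=5, Σx=40, Σy=-39, Σxy=-532, Σx²=548, Σy²=519
r = (5×(-532) - 40×(-39))/√((5×548 - 40²)(5×519 - (-39)²))
= -1100/√(1140×1074) = -1100/√1224360 ≈ -1100/1106.5080 ≈ -0.9941

r ≈ -0.9941


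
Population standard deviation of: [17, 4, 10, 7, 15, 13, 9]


Mean = 75/7
  (17-75/7)²=1936/49
  (4-75/7)²=2209/49
  (10-75/7)²=25/49
  (7-75/7)²=676/49
  (15-75/7)²=900/49
  (13-75/7)²=256/49
  (9-75/7)²=144/49
Σ(x-μ)² = 878/7
σ² = (878/7)/7 = 878/49

σ = √(878/49) ≈ 4.2330


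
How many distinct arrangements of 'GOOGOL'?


Letters: 6, freq: {'G': 2, 'O': 3, 'L': 1}
6!/(2!×3!×1!) = 720/12 = 60

60


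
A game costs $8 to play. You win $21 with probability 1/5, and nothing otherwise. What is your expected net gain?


E[gain] = (21-8)×1/5 + (-8)×4/5
= 13/5 - 32/5 = -19/5

Expected net gain = $-19/5 ≈ $-3.80


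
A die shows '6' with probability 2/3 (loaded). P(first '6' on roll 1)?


Geometric: P(X=1) = (1-p)^(k-1)×p = (1/3)^0×2/3 = 2/3

P(X=1) = 2/3 ≈ 66.67%


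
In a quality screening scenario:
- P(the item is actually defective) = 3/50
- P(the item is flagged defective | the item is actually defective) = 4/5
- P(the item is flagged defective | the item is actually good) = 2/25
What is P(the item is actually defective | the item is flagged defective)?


Using Bayes' theorem:
P(A|B) = P(B|A)·P(A) / P(B)

P(the item is flagged defective) = 4/5 × 3/50 + 2/25 × 47/50
= 6/125 + 47/625 = 77/625

P(the item is actually defective|the item is flagged defective) = (6/125) / (77/625) = 30/77

P(the item is actually defective|the item is flagged defective) = 30/77 ≈ 38.96%


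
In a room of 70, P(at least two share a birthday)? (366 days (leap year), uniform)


P(all different) = Π(366-i)/366 for i=0..69
= 0.000858
P(match) = 1 - 0.000858 = 0.999142

P ≈ 0.9991 ≈ 99.91%


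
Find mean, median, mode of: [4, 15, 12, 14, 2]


Sorted: [2, 4, 12, 14, 15]
Mean = 47/5
Median = 12
Freq: {4: 1, 15: 1, 12: 1, 14: 1, 2: 1}
Mode: No mode

Mean=47/5, Median=12, Mode=No mode


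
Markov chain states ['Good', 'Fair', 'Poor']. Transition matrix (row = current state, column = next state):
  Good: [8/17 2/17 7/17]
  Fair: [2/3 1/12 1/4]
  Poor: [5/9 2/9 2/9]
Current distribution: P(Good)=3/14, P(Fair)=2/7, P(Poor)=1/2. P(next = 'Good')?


P(next=Good) = Σᵢ P(now=i)×P(i→Good)
= 3/14×8/17 + 2/7×2/3 + 1/2×5/9
= 12/119 + 4/21 + 5/18 = 1219/2142

P = 1219/2142 ≈ 0.5691


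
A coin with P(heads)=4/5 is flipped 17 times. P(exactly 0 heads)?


Binomial: P(X=0) = C(17,0)×p^0×(1-p)^17
= 1 × 1 × 1/762939453125 = 1/762939453125

P(X=0) = 1/762939453125 ≈ 0.00%


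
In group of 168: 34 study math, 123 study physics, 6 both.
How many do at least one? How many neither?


|A∪B| = 34+123-6 = 151
Neither = 168-151 = 17

At least one: 151; Neither: 17


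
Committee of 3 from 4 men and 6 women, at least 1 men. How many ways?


Count by #men:
  1M,2W: C(4,1)×C(6,2)=60
  2M,1W: C(4,2)×C(6,1)=36
  3M,0W: C(4,3)×C(6,0)=4
Total = 100

100


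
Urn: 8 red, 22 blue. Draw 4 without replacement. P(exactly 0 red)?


Hypergeometric: C(8,0)×C(22,4)/C(30,4)
= 1×7315/27405 = 209/783

P(X=0) = 209/783 ≈ 26.69%


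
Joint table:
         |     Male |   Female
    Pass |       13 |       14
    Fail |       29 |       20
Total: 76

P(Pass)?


P(Pass) = (13+14)/76 = 27/76

P(Pass) = 27/76 ≈ 35.53%


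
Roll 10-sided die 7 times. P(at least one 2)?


P(no 2)^7 = (9/10)^7 = 4782969/10000000
P(≥1) = 1 - 4782969/10000000 = 5217031/10000000

P = 5217031/10000000 ≈ 52.17%


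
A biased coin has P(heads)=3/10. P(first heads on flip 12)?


Geometric: P(X=12) = (1-p)^(k-1)×p = (7/10)^11×3/10 = 5931980229/1000000000000

P(X=12) = 5931980229/1000000000000 ≈ 0.59%


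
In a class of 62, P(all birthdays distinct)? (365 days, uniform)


P(all different) = Π(365-i)/365 for i=0..61
= (365/365)×(364/365)×...×(304/365)
= 0.004090

P ≈ 0.0041 ≈ 0.41%


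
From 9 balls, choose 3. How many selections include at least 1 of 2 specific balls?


Complement: C(9,3) - C(7,3) = 84 - 35 = 49

49


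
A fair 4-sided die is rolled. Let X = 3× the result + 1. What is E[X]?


E[die] = (1+4)/2 = 5/2
E[X] = 3×5/2 + 1 = 17/2

E[X] = 17/2


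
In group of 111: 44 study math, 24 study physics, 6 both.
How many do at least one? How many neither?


|A∪B| = 44+24-6 = 62
Neither = 111-62 = 49

At least one: 62; Neither: 49


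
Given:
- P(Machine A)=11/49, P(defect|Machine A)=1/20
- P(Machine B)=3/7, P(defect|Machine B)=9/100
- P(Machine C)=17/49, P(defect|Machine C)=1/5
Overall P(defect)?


P(B) = Σ P(B|Aᵢ)×P(Aᵢ)
  1/20×11/49 = 11/980
  9/100×3/7 = 27/700
  1/5×17/49 = 17/245
Sum = 146/1225

P(defect) = 146/1225 ≈ 11.92%


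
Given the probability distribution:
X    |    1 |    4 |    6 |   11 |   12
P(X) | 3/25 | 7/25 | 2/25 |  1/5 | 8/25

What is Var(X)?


E[X] = 194/25
E[X²] = 1944/25
Var(X) = E[X²] - (E[X])² = 1944/25 - 37636/625 = 10964/625

Var(X) = 10964/625 ≈ 17.5424


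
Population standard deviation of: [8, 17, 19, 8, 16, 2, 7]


Mean = 77/7 = 11
  (8-11)²=9
  (17-11)²=36
  (19-11)²=64
  (8-11)²=9
  (16-11)²=25
  (2-11)²=81
  (7-11)²=16
Σ(x-μ)² = 240
σ² = 240/7

σ = √(240/7) ≈ 5.8554


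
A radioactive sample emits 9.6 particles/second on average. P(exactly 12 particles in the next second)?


Poisson(λ=9.6): P(X=12) = e^(-λ)×λ^k/k!
= e^(-9.6) × 9.6^12 / 12!
≈ 6.772873649e-05 × 612709757330 / 479001600 ≈ 0.086634

P(X=12) ≈ 0.086634 ≈ 8.66%


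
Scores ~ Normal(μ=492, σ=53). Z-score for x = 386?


z = (x - μ)/σ = (386 - 492)/53 = -2.0

z = -2.0


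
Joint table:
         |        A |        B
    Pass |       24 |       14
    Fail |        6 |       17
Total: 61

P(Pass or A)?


P(Pass∨A) = P(Pass) + P(A) - P(Pass∧A)
= (38 + 30 - 24)/61 = 44/61

P = 44/61 ≈ 72.13%


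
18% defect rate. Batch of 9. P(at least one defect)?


P(all good) = (41/50)^9 = 327381934393961/1953125000000000
P(≥1 defect) = 1625743065606039/1953125000000000

P = 1625743065606039/1953125000000000 ≈ 83.24%


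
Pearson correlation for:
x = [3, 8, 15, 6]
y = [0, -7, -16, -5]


n=4, Σx=32, Σy=-28, Σxy=-326, Σx²=334, Σy²=330
r = (4×(-326) - 32×(-28))/√((4×334 - 32²)(4×330 - (-28)²))
= -408/√(312×536) = -408/√167232 ≈ -408/408.9401 ≈ -0.9977

r ≈ -0.9977


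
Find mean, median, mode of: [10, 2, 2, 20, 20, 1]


Sorted: [1, 2, 2, 10, 20, 20]
Mean = 55/6
Median = 6
Freq: {10: 1, 2: 2, 20: 2, 1: 1}
Mode: [2, 20]

Mean=55/6, Median=6, Mode=[2, 20]


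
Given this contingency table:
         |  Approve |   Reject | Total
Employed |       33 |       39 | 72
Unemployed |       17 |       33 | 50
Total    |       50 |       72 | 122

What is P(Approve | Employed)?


P(Approve | Employed) = 33/(33+39) = 33/72 = 11/24

P(Approve|Employed) = 11/24 ≈ 45.83%


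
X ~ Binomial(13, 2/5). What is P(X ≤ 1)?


P(X ≤ 1) = Σ P(X=i) for i=0..1
P(X=0) = 1594323/1220703125
P(X=1) = 13817466/1220703125
Sum = 15411789/1220703125

P(X ≤ 1) = 15411789/1220703125 ≈ 1.26%


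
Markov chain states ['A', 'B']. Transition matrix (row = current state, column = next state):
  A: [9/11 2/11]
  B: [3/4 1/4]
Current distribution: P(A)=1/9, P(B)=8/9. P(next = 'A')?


P(next=A) = Σᵢ P(now=i)×P(i→A)
= 1/9×9/11 + 8/9×3/4
= 1/11 + 2/3 = 25/33

P = 25/33 ≈ 0.7576


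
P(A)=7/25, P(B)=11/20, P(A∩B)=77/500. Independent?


P(A)×P(B) = 77/500
P(A∩B) = 77/500
Equal ✓ → Independent

Yes, independent


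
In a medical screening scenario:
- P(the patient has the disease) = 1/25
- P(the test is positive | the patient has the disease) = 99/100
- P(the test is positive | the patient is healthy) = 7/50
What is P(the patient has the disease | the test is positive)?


Using Bayes' theorem:
P(A|B) = P(B|A)·P(A) / P(B)

P(the test is positive) = 99/100 × 1/25 + 7/50 × 24/25
= 99/2500 + 84/625 = 87/500

P(the patient has the disease|the test is positive) = (99/2500) / (87/500) = 33/145

P(the patient has the disease|the test is positive) = 33/145 ≈ 22.76%


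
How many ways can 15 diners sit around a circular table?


Circular arrangements of 15 distinct objects: fix one position to break rotational symmetry.
(n-1)! = 14! = 87178291200

87178291200


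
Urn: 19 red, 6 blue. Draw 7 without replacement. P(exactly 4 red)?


Hypergeometric: C(19,4)×C(6,3)/C(25,7)
= 3876×20/480700 = 204/1265

P(X=4) = 204/1265 ≈ 16.13%


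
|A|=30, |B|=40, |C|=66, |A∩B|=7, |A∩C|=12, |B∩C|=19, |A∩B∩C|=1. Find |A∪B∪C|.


|A∪B∪C| = 30+40+66-7-12-19+1 = 99

|A∪B∪C| = 99


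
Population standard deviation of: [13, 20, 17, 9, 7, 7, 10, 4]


Mean = 87/8
  (13-87/8)²=289/64
  (20-87/8)²=5329/64
  (17-87/8)²=2401/64
  (9-87/8)²=225/64
  (7-87/8)²=961/64
  (7-87/8)²=961/64
  (10-87/8)²=49/64
  (4-87/8)²=3025/64
Σ(x-μ)² = 1655/8
σ² = (1655/8)/8 = 1655/64

σ = √(1655/64) ≈ 5.0852


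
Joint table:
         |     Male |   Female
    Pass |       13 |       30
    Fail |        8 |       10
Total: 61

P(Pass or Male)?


P(Pass∨Male) = P(Pass) + P(Male) - P(Pass∧Male)
= (43 + 21 - 13)/61 = 51/61

P = 51/61 ≈ 83.61%


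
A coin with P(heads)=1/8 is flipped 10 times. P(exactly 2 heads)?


Binomial: P(X=2) = C(10,2)×p^2×(1-p)^8
= 45 × 1/64 × 5764801/16777216 = 259416045/1073741824

P(X=2) = 259416045/1073741824 ≈ 24.16%


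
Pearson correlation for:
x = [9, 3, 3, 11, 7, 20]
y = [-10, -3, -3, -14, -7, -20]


n=6, Σx=53, Σy=-57, Σxy=-711, Σx²=669, Σy²=763
r = (6×(-711) - 53×(-57))/√((6×669 - 53²)(6×763 - (-57)²))
= -1245/√(1205×1329) = -1245/√1601445 ≈ -1245/1265.4821 ≈ -0.9838

r ≈ -0.9838


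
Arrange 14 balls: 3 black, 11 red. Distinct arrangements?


14!/(3!×11!) = 364

364


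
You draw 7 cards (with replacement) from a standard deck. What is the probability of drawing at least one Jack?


P(not a Jack) = 48/52 = 12/13
P(none in 7 draws) = (12/13)^7 = 35831808/62748517
P(≥1 Jack) = 1 - 35831808/62748517 = 26916709/62748517

P = 26916709/62748517 ≈ 42.90%


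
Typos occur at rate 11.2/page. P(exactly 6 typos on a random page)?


Poisson(λ=11.2): P(X=6) = e^(-λ)×λ^k/k!
= e^(-11.2) × 11.2^6 / 6!
≈ 1.367419607e-05 × 1973822.68518 / 720 ≈ 0.037487

P(X=6) ≈ 0.037487 ≈ 3.75%


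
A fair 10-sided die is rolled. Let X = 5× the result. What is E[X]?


E[die] = (1+10)/2 = 11/2
E[X] = 5 × 11/2 = 55/2

E[X] = 55/2


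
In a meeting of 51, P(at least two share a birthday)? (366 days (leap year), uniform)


P(all different) = Π(366-i)/366 for i=0..50
= 0.025839
P(match) = 1 - 0.025839 = 0.974161

P ≈ 0.9742 ≈ 97.42%


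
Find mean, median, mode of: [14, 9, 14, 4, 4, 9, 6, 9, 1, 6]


Sorted: [1, 4, 4, 6, 6, 9, 9, 9, 14, 14]
Mean = 76/10 = 38/5
Median = 15/2
Freq: {14: 2, 9: 3, 4: 2, 6: 2, 1: 1}
Mode: [9]

Mean=38/5, Median=15/2, Mode=9


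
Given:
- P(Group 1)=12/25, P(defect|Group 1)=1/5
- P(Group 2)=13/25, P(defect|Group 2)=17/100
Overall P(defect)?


P(B) = Σ P(B|Aᵢ)×P(Aᵢ)
  1/5×12/25 = 12/125
  17/100×13/25 = 221/2500
Sum = 461/2500

P(defect) = 461/2500 ≈ 18.44%


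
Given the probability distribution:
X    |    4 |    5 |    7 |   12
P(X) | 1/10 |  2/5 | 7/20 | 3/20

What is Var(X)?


E[X] = 133/20
E[X²] = 1007/20
Var(X) = E[X²] - (E[X])² = 1007/20 - 17689/400 = 2451/400

Var(X) = 2451/400 ≈ 6.1275


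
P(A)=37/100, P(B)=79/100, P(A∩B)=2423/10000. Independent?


P(A)×P(B) = 2923/10000
P(A∩B) = 2423/10000
Not equal → NOT independent

No, not independent


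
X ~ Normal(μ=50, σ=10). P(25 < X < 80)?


z₁=(25-50)/10=-2.5, z₂=(80-50)/10=3.0
P = Φ(3.0) - Φ(-2.5) = 0.998650 - 0.006210 = 0.992440 ≈ 0.9924

P(25 < X < 80) ≈ 0.9924


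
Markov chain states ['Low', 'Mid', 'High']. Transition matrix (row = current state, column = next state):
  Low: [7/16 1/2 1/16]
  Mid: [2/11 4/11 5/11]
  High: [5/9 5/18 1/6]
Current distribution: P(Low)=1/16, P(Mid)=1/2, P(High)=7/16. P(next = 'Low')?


P(next=Low) = Σᵢ P(now=i)×P(i→Low)
= 1/16×7/16 + 1/2×2/11 + 7/16×5/9
= 7/256 + 1/11 + 35/144 = 9157/25344

P = 9157/25344 ≈ 0.3613


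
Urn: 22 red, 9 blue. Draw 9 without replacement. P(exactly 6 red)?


Hypergeometric: C(22,6)×C(9,3)/C(31,9)
= 74613×84/20160075 = 2089164/6720025

P(X=6) = 2089164/6720025 ≈ 31.09%


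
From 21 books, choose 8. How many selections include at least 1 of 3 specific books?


Complement: C(21,8) - C(18,8) = 203490 - 43758 = 159732

159732


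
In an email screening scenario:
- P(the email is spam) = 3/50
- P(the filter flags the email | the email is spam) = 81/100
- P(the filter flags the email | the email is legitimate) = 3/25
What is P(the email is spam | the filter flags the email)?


Using Bayes' theorem:
P(A|B) = P(B|A)·P(A) / P(B)

P(the filter flags the email) = 81/100 × 3/50 + 3/25 × 47/50
= 243/5000 + 141/1250 = 807/5000

P(the email is spam|the filter flags the email) = (243/5000) / (807/5000) = 81/269

P(the email is spam|the filter flags the email) = 81/269 ≈ 30.11%


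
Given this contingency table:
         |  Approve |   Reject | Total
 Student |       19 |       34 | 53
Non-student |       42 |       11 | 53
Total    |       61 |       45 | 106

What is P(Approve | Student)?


P(Approve | Student) = 19/(19+34) = 19/53

P(Approve|Student) = 19/53 ≈ 35.85%


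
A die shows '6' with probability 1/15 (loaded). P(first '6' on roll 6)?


Geometric: P(X=6) = (1-p)^(k-1)×p = (14/15)^5×1/15 = 537824/11390625

P(X=6) = 537824/11390625 ≈ 4.72%


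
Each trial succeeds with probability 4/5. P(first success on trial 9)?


Geometric: P(X=9) = (1-p)^(k-1)×p = (1/5)^8×4/5 = 4/1953125

P(X=9) = 4/1953125 ≈ 0.00%


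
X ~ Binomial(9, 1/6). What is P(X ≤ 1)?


P(X ≤ 1) = Σ P(X=i) for i=0..1
P(X=0) = 1953125/10077696
P(X=1) = 390625/1119744
Sum = 2734375/5038848

P(X ≤ 1) = 2734375/5038848 ≈ 54.27%


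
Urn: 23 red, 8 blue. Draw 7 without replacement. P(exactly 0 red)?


Hypergeometric: C(23,0)×C(8,7)/C(31,7)
= 1×8/2629575 = 8/2629575

P(X=0) = 8/2629575 ≈ 0.00%


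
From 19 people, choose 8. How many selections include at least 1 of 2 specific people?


Complement: C(19,8) - C(17,8) = 75582 - 24310 = 51272

51272


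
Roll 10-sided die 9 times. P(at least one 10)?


P(no 10)^9 = (9/10)^9 = 387420489/1000000000
P(≥1) = 1 - 387420489/1000000000 = 612579511/1000000000

P = 612579511/1000000000 ≈ 61.26%


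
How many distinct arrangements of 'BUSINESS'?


Letters: 8, freq: {'B': 1, 'U': 1, 'S': 3, 'I': 1, 'N': 1, 'E': 1}
8!/(1!×1!×3!×1!×1!×1!) = 40320/6 = 6720

6720


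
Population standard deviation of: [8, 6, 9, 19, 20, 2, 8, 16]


Mean = 88/8 = 11
  (8-11)²=9
  (6-11)²=25
  (9-11)²=4
  (19-11)²=64
  (20-11)²=81
  (2-11)²=81
  (8-11)²=9
  (16-11)²=25
Σ(x-μ)² = 298
σ² = 298/8 = 149/4

σ = √(149/4) ≈ 6.1033


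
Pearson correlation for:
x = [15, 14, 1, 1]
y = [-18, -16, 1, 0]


n=4, Σx=31, Σy=-33, Σxy=-493, Σx²=423, Σy²=581
r = (4×(-493) - 31×(-33))/√((4×423 - 31²)(4×581 - (-33)²))
= -949/√(731×1235) = -949/√902785 ≈ -949/950.1500 ≈ -0.9988

r ≈ -0.9988


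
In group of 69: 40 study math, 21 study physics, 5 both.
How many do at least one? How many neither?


|A∪B| = 40+21-5 = 56
Neither = 69-56 = 13

At least one: 56; Neither: 13


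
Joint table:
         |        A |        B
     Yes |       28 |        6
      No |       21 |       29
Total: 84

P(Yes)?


P(Yes) = (28+6)/84 = 34/84 = 17/42

P(Yes) = 17/42 ≈ 40.48%


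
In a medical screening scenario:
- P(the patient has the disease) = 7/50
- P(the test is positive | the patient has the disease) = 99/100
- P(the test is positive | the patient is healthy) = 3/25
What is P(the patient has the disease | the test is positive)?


Using Bayes' theorem:
P(A|B) = P(B|A)·P(A) / P(B)

P(the test is positive) = 99/100 × 7/50 + 3/25 × 43/50
= 693/5000 + 129/1250 = 1209/5000

P(the patient has the disease|the test is positive) = (693/5000) / (1209/5000) = 231/403

P(the patient has the disease|the test is positive) = 231/403 ≈ 57.32%


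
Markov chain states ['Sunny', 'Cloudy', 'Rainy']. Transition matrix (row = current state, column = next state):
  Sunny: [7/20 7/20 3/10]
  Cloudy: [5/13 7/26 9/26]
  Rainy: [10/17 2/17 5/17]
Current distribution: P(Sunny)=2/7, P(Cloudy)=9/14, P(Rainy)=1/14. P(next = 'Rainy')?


P(next=Rainy) = Σᵢ P(now=i)×P(i→Rainy)
= 2/7×3/10 + 9/14×9/26 + 1/14×5/17
= 3/35 + 81/364 + 5/238 = 10187/30940

P = 10187/30940 ≈ 0.3293


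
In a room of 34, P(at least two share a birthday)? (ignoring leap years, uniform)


P(all different) = Π(365-i)/365 for i=0..33
= 0.204683
P(match) = 1 - 0.204683 = 0.795317

P ≈ 0.7953 ≈ 79.53%


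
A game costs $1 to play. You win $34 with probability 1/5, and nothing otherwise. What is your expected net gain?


E[gain] = (34-1)×1/5 + (-1)×4/5
= 33/5 - 4/5 = 29/5

Expected net gain = $29/5 ≈ $5.80


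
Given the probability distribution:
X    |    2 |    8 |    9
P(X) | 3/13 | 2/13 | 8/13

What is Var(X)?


E[X] = 94/13
E[X²] = 788/13
Var(X) = E[X²] - (E[X])² = 788/13 - 8836/169 = 1408/169

Var(X) = 1408/169 ≈ 8.3314


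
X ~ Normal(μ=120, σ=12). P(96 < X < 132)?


z₁=(96-120)/12=-2.0, z₂=(132-120)/12=1.0
P = Φ(1.0) - Φ(-2.0) = 0.841345 - 0.022750 = 0.818595 ≈ 0.8186

P(96 < X < 132) ≈ 0.8186


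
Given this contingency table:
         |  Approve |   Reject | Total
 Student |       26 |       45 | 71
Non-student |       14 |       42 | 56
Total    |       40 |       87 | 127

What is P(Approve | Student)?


P(Approve | Student) = 26/(26+45) = 26/71

P(Approve|Student) = 26/71 ≈ 36.62%


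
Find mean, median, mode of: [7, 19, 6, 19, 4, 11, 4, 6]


Sorted: [4, 4, 6, 6, 7, 11, 19, 19]
Mean = 76/8 = 19/2
Median = 13/2
Freq: {7: 1, 19: 2, 6: 2, 4: 2, 11: 1}
Mode: [4, 6, 19]

Mean=19/2, Median=13/2, Mode=[4, 6, 19]


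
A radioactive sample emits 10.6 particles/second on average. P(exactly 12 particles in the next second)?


Poisson(λ=10.6): P(X=12) = e^(-λ)×λ^k/k!
= e^(-10.6) × 10.6^12 / 12!
≈ 2.491600973e-05 × 2.01219647184e+12 / 479001600 ≈ 0.104668

P(X=12) ≈ 0.104668 ≈ 10.47%


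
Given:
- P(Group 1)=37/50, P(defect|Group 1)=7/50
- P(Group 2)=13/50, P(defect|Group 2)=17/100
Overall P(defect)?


P(B) = Σ P(B|Aᵢ)×P(Aᵢ)
  7/50×37/50 = 259/2500
  17/100×13/50 = 221/5000
Sum = 739/5000

P(defect) = 739/5000 ≈ 14.78%


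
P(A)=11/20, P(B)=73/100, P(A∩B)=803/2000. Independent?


P(A)×P(B) = 803/2000
P(A∩B) = 803/2000
Equal ✓ → Independent

Yes, independent


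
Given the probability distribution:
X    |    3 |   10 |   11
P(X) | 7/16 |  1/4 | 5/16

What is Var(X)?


E[X] = 29/4
E[X²] = 267/4
Var(X) = E[X²] - (E[X])² = 267/4 - 841/16 = 227/16

Var(X) = 227/16 ≈ 14.1875


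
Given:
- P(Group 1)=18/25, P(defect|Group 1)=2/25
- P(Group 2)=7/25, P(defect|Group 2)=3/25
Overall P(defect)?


P(B) = Σ P(B|Aᵢ)×P(Aᵢ)
  2/25×18/25 = 36/625
  3/25×7/25 = 21/625
Sum = 57/625

P(defect) = 57/625 ≈ 9.12%


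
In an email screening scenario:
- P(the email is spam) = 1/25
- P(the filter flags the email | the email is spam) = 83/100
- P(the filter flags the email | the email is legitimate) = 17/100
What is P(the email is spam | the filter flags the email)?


Using Bayes' theorem:
P(A|B) = P(B|A)·P(A) / P(B)

P(the filter flags the email) = 83/100 × 1/25 + 17/100 × 24/25
= 83/2500 + 102/625 = 491/2500

P(the email is spam|the filter flags the email) = (83/2500) / (491/2500) = 83/491

P(the email is spam|the filter flags the email) = 83/491 ≈ 16.90%


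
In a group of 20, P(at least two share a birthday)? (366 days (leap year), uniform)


P(all different) = Π(366-i)/366 for i=0..19
= 0.589430
P(match) = 1 - 0.589430 = 0.410570

P ≈ 0.4106 ≈ 41.06%


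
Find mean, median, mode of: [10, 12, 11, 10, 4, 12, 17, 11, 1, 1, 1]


Sorted: [1, 1, 1, 4, 10, 10, 11, 11, 12, 12, 17]
Mean = 90/11
Median = 10
Freq: {10: 2, 12: 2, 11: 2, 4: 1, 17: 1, 1: 3}
Mode: [1]

Mean=90/11, Median=10, Mode=1


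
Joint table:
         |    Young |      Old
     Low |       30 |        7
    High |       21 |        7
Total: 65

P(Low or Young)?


P(Low∨Young) = P(Low) + P(Young) - P(Low∧Young)
= (37 + 51 - 30)/65 = 58/65

P = 58/65 ≈ 89.23%


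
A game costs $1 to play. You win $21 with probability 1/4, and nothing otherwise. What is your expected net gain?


E[gain] = (21-1)×1/4 + (-1)×3/4
= 5 - 3/4 = 17/4

Expected net gain = $17/4 ≈ $4.25


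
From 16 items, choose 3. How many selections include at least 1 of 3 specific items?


Complement: C(16,3) - C(13,3) = 560 - 286 = 274

274


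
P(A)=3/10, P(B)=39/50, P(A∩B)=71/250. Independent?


P(A)×P(B) = 117/500
P(A∩B) = 71/250
Not equal → NOT independent

No, not independent


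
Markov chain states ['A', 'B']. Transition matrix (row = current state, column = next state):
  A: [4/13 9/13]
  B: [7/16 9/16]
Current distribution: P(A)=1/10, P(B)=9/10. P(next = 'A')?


P(next=A) = Σᵢ P(now=i)×P(i→A)
= 1/10×4/13 + 9/10×7/16
= 2/65 + 63/160 = 883/2080

P = 883/2080 ≈ 0.4245


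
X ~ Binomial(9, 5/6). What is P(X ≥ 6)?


P(X ≥ 6) = Σ P(X=i) for i=6..9
P(X=6) = 109375/839808
P(X=7) = 78125/279936
P(X=8) = 390625/1119744
P(X=9) = 1953125/10077696
Sum = 4796875/5038848

P(X ≥ 6) = 4796875/5038848 ≈ 95.20%


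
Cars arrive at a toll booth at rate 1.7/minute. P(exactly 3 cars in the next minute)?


Poisson(λ=1.7): P(X=3) = e^(-λ)×λ^k/k!
= e^(-1.7) × 1.7^3 / 3!
≈ 0.1826835241 × 4.913 / 6 ≈ 0.149587

P(X=3) ≈ 0.149587 ≈ 14.96%


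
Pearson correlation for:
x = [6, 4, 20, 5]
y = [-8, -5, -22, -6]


n=4, Σx=35, Σy=-41, Σxy=-538, Σx²=477, Σy²=609
r = (4×(-538) - 35×(-41))/√((4×477 - 35²)(4×609 - (-41)²))
= -717/√(683×755) = -717/√515665 ≈ -717/718.0982 ≈ -0.9985

r ≈ -0.9985


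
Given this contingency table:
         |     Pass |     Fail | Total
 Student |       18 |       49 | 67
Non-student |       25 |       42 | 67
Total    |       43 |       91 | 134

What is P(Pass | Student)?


P(Pass | Student) = 18/(18+49) = 18/67

P(Pass|Student) = 18/67 ≈ 26.87%


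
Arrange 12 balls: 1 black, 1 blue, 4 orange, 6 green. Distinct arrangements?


12!/(1!×1!×4!×6!) = 27720

27720


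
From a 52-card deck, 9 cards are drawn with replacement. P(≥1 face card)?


P(not a face card) = 40/52 = 10/13
P(none in 9 draws) = (10/13)^9 = 1000000000/10604499373
P(≥1 face card) = 1 - 1000000000/10604499373 = 9604499373/10604499373

P = 9604499373/10604499373 ≈ 90.57%


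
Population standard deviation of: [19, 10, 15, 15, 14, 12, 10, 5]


Mean = 100/8 = 25/2
  (19-25/2)²=169/4
  (10-25/2)²=25/4
  (15-25/2)²=25/4
  (15-25/2)²=25/4
  (14-25/2)²=9/4
  (12-25/2)²=1/4
  (10-25/2)²=25/4
  (5-25/2)²=225/4
Σ(x-μ)² = 126
σ² = 126/8 = 63/4

σ = √(63/4) ≈ 3.9686


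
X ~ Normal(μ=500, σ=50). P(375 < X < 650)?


z₁=(375-500)/50=-2.5, z₂=(650-500)/50=3.0
P = Φ(3.0) - Φ(-2.5) = 0.998650 - 0.006210 = 0.992440 ≈ 0.9924

P(375 < X < 650) ≈ 0.9924


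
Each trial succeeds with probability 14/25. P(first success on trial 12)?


Geometric: P(X=12) = (1-p)^(k-1)×p = (11/25)^11×14/25 = 3994363388554/59604644775390625

P(X=12) = 3994363388554/59604644775390625 ≈ 0.01%


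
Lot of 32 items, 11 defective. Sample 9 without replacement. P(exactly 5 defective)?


Hypergeometric: C(11,5)×C(21,4)/C(32,9)
= 462×5985/28048800 = 92169/934960

P(X=5) = 92169/934960 ≈ 9.86%


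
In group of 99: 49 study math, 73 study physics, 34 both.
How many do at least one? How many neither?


|A∪B| = 49+73-34 = 88
Neither = 99-88 = 11

At least one: 88; Neither: 11


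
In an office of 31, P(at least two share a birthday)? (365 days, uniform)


P(all different) = Π(365-i)/365 for i=0..30
= 0.269545
P(match) = 1 - 0.269545 = 0.730455

P ≈ 0.7305 ≈ 73.05%


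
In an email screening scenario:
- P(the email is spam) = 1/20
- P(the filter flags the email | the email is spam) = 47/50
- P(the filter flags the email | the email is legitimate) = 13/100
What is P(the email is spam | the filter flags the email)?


Using Bayes' theorem:
P(A|B) = P(B|A)·P(A) / P(B)

P(the filter flags the email) = 47/50 × 1/20 + 13/100 × 19/20
= 47/1000 + 247/2000 = 341/2000

P(the email is spam|the filter flags the email) = (47/1000) / (341/2000) = 94/341

P(the email is spam|the filter flags the email) = 94/341 ≈ 27.57%


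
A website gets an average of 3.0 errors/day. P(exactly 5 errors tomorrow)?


Poisson(λ=3.0): P(X=5) = e^(-λ)×λ^k/k!
= e^(-3.0) × 3.0^5 / 5!
≈ 0.04978706837 × 243 / 120 ≈ 0.100819

P(X=5) ≈ 0.100819 ≈ 10.08%


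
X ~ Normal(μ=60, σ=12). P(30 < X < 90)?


z₁=(30-60)/12=-2.5, z₂=(90-60)/12=2.5
P = Φ(2.5) - Φ(-2.5) = 0.993790 - 0.006210 = 0.987580 ≈ 0.9876

P(30 < X < 90) ≈ 0.9876


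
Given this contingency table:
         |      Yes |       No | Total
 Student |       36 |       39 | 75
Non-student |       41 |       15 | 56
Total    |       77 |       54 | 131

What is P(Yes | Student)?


P(Yes | Student) = 36/(36+39) = 36/75 = 12/25

P(Yes|Student) = 12/25 ≈ 48.00%


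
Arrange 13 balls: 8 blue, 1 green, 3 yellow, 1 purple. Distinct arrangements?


13!/(8!×1!×3!×1!) = 25740

25740


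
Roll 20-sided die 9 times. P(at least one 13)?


P(no 13)^9 = (19/20)^9 = 322687697779/512000000000
P(≥1) = 1 - 322687697779/512000000000 = 189312302221/512000000000

P = 189312302221/512000000000 ≈ 36.98%


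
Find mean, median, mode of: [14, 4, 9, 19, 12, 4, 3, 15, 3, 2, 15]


Sorted: [2, 3, 3, 4, 4, 9, 12, 14, 15, 15, 19]
Mean = 100/11
Median = 9
Freq: {14: 1, 4: 2, 9: 1, 19: 1, 12: 1, 3: 2, 15: 2, 2: 1}
Mode: [3, 4, 15]

Mean=100/11, Median=9, Mode=[3, 4, 15]


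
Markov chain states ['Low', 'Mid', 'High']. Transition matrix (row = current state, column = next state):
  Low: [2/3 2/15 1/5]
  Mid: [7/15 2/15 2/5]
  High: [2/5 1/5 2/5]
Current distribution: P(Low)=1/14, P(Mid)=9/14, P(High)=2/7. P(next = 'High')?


P(next=High) = Σᵢ P(now=i)×P(i→High)
= 1/14×1/5 + 9/14×2/5 + 2/7×2/5
= 1/70 + 9/35 + 4/35 = 27/70

P = 27/70 ≈ 0.3857


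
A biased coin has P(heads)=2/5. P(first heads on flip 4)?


Geometric: P(X=4) = (1-p)^(k-1)×p = (3/5)^3×2/5 = 54/625

P(X=4) = 54/625 ≈ 8.64%


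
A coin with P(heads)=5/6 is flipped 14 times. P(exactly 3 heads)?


Binomial: P(X=3) = C(14,3)×p^3×(1-p)^11
= 364 × 125/216 × 1/362797056 = 11375/19591041024

P(X=3) = 11375/19591041024 ≈ 0.00%


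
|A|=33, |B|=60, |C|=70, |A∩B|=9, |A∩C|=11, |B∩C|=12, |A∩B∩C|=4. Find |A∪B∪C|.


|A∪B∪C| = 33+60+70-9-11-12+4 = 135

|A∪B∪C| = 135


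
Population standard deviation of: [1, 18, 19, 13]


Mean = 51/4
  (1-51/4)²=2209/16
  (18-51/4)²=441/16
  (19-51/4)²=625/16
  (13-51/4)²=1/16
Σ(x-μ)² = 819/4
σ² = (819/4)/4 = 819/16

σ = √(819/16) ≈ 7.1545


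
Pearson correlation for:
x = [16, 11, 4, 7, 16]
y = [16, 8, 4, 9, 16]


n=5, Σx=54, Σy=53, Σxy=679, Σx²=698, Σy²=673
r = (5×679 - 54×53)/√((5×698 - 54²)(5×673 - 53²))
= 533/√(574×556) = 533/√319144 ≈ 533/564.9283 ≈ 0.9435

r ≈ 0.9435


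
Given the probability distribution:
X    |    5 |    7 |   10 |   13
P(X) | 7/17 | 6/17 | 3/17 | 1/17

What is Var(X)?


E[X] = 120/17
E[X²] = 938/17
Var(X) = E[X²] - (E[X])² = 938/17 - 14400/289 = 1546/289

Var(X) = 1546/289 ≈ 5.3495


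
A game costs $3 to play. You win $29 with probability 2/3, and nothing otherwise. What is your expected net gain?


E[gain] = (29-3)×2/3 + (-3)×1/3
= 52/3 - 1 = 49/3

Expected net gain = $49/3 ≈ $16.33


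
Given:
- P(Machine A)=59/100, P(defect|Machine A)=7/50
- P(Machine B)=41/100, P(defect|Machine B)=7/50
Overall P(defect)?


P(B) = Σ P(B|Aᵢ)×P(Aᵢ)
  7/50×59/100 = 413/5000
  7/50×41/100 = 287/5000
Sum = 7/50

P(defect) = 7/50 ≈ 14.00%


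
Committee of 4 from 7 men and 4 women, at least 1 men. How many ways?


Count by #men:
  1M,3W: C(7,1)×C(4,3)=28
  2M,2W: C(7,2)×C(4,2)=126
  3M,1W: C(7,3)×C(4,1)=140
  4M,0W: C(7,4)×C(4,0)=35
Total = 329

329


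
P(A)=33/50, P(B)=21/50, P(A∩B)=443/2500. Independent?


P(A)×P(B) = 693/2500
P(A∩B) = 443/2500
Not equal → NOT independent

No, not independent


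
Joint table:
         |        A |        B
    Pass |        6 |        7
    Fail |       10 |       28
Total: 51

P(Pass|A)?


P(Pass|A) = 6/(6+10) = 6/16 = 3/8

P = 3/8 ≈ 37.50%


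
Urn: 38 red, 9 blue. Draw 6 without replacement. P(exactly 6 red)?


Hypergeometric: C(38,6)×C(9,0)/C(47,6)
= 2760681×1/10737573 = 11951/46483

P(X=6) = 11951/46483 ≈ 25.71%


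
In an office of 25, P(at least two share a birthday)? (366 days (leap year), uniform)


P(all different) = Π(366-i)/366 for i=0..24
= 0.432316
P(match) = 1 - 0.432316 = 0.567684

P ≈ 0.5677 ≈ 56.77%


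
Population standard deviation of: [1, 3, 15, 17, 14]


Mean = 50/5 = 10
  (1-10)²=81
  (3-10)²=49
  (15-10)²=25
  (17-10)²=49
  (14-10)²=16
Σ(x-μ)² = 220
σ² = 220/5 = 44

σ = √(44) ≈ 6.6332


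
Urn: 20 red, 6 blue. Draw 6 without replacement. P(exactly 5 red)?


Hypergeometric: C(20,5)×C(6,1)/C(26,6)
= 15504×6/230230 = 46512/115115

P(X=5) = 46512/115115 ≈ 40.40%


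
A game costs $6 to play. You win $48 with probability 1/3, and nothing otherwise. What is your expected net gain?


E[gain] = (48-6)×1/3 + (-6)×2/3
= 14 - 4 = 10

Expected net gain = $10 ≈ $10.00


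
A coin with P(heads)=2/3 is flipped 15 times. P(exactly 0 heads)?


Binomial: P(X=0) = C(15,0)×p^0×(1-p)^15
= 1 × 1 × 1/14348907 = 1/14348907

P(X=0) = 1/14348907 ≈ 0.00%


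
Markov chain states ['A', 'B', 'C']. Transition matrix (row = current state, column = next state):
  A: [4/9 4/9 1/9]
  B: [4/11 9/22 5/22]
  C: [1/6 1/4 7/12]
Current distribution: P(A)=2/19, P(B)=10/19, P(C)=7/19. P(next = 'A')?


P(next=A) = Σᵢ P(now=i)×P(i→A)
= 2/19×4/9 + 10/19×4/11 + 7/19×1/6
= 8/171 + 40/209 + 7/114 = 1127/3762

P = 1127/3762 ≈ 0.2996


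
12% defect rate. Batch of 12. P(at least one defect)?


P(all good) = (22/25)^12 = 12855002631049216/59604644775390625
P(≥1 defect) = 46749642144341409/59604644775390625

P = 46749642144341409/59604644775390625 ≈ 78.43%


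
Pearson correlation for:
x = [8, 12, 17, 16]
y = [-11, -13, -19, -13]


n=4, Σx=53, Σy=-56, Σxy=-775, Σx²=753, Σy²=820
r = (4×(-775) - 53×(-56))/√((4×753 - 53²)(4×820 - (-56)²))
= -132/√(203×144) = -132/√29232 ≈ -132/170.9737 ≈ -0.7720

r ≈ -0.7720


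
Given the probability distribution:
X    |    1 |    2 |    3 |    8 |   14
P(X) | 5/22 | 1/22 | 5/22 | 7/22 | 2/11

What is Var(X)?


E[X] = 67/11
E[X²] = 643/11
Var(X) = E[X²] - (E[X])² = 643/11 - 4489/121 = 2584/121

Var(X) = 2584/121 ≈ 21.3554
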